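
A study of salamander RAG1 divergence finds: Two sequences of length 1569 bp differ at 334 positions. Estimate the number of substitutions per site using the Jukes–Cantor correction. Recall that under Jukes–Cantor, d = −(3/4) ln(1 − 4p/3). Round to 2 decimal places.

p = 334/1569 ≈ 0.212874.
d = −(3/4) ln(1 − 4p/3) = −0.75 ln(1 − 0.283832) = −0.75 ln(0.716168)
  = −0.75 × (-0.333841) = 0.250381 substitutions/site.

0.25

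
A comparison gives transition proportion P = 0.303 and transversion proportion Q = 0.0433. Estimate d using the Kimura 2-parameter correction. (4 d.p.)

Under the Kimura two-parameter model, d = −½ ln(1 − 2P − Q) − ¼ ln(1 − 2Q).
1 − 2P − Q = 0.3507, giving −½ ln(0.3507) = 0.523912.
1 − 2Q = 0.9134, giving −¼ ln(0.9134) = 0.022645.
d = 0.523912 + 0.022645 = 0.546557.

0.5466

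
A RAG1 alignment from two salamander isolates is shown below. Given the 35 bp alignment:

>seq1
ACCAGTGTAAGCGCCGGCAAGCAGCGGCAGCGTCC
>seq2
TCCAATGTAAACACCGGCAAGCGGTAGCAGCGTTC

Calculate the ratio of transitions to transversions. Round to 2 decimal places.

7.00

Transitions are A↔G and C↔T; transversions are all other mismatches.
Transitions: 7. Transversions: 1.
R = 7/1 = 7.00.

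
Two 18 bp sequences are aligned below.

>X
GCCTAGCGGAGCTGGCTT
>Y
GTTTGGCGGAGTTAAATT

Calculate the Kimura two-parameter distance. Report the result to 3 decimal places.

0.670

Of 18 sites, 6 differences are transitions and 1 are transversions, so P = 6/18 ≈ 0.333333 and Q = 1/18 ≈ 0.055556.
Under the Kimura two-parameter model, d = −½ ln(1 − 2P − Q) − ¼ ln(1 − 2Q).
1 − 2P − Q = 0.277778, giving −½ ln(0.277778) = 0.640467.
1 − 2Q = 0.888888, giving −¼ ln(0.888888) = 0.029446.
d = 0.640467 + 0.029446 = 0.669913.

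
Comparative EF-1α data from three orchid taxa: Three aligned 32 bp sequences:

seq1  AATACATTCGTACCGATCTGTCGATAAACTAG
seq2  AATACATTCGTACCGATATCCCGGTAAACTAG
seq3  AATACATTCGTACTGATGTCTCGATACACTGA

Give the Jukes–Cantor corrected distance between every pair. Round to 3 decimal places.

seq1–seq2: 4/32 sites differ → p = 0.125, d = −0.75 ln(1 − 0.166667) = 0.136741 ≈ 0.137.
seq1–seq3: 6/32 sites differ → p = 0.1875, d = −0.75 ln(1 − 0.25) = 0.215762 ≈ 0.216.
seq2–seq3: 7/32 sites differ → p = 0.21875, d = −0.75 ln(1 − 0.291667) = 0.258631 ≈ 0.259.

d(seq1,seq2) = 0.137, d(seq1,seq3) = 0.216, d(seq2,seq3) = 0.259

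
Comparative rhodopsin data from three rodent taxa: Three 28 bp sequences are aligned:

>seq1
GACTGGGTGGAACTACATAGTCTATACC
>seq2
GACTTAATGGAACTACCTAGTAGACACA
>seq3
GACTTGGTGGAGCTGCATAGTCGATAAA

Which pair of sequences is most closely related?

seq1–seq2: 8/28 differ, p = 0.286, d = 0.360.
seq1–seq3: 6/28 differ, p = 0.214, d = 0.252.
seq2–seq3: 8/28 differ, p = 0.286, d = 0.360.
The smallest distance is between seq1 and seq3.

seq1 and seq3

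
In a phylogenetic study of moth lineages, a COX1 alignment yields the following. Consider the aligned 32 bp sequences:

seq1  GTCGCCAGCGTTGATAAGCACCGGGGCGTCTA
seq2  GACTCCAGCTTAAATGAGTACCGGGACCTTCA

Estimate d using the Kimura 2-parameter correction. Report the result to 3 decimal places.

Of 32 sites, 6 differences are transitions and 5 are transversions, so P = 6/32 = 0.1875 and Q = 5/32 = 0.15625.
Under the Kimura two-parameter model, d = −½ ln(1 − 2P − Q) − ¼ ln(1 − 2Q).
1 − 2P − Q = 0.46875, giving −½ ln(0.46875) = 0.378843.
1 − 2Q = 0.6875, giving −¼ ln(0.6875) = 0.093673.
d = 0.378843 + 0.093673 = 0.472516.

0.473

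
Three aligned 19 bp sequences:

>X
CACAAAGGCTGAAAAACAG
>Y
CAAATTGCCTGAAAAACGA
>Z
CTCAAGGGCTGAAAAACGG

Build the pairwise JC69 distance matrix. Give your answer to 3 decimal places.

d(X,Y) = 0.410, d(X,Z) = 0.177, d(Y,Z) = 0.410

X–Y: 6/19 sites differ → p ≈ 0.315789, d = −0.75 ln(1 − 0.421052) = 0.409907 ≈ 0.410.
X–Z: 3/19 sites differ → p ≈ 0.157895, d = −0.75 ln(1 − 0.210527) = 0.177292 ≈ 0.177.
Y–Z: 6/19 sites differ → p ≈ 0.315789, d = −0.75 ln(1 − 0.421052) = 0.409907 ≈ 0.410.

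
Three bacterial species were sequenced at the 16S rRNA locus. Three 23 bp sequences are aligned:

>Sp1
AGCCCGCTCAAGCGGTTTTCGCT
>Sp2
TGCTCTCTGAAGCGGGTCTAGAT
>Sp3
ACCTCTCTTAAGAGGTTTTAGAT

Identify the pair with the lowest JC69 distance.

Sp2 and Sp3

Sp1–Sp2: 8/23 differ, p = 0.348, d = 0.467.
Sp1–Sp3: 7/23 differ, p = 0.304, d = 0.390.
Sp2–Sp3: 6/23 differ, p = 0.261, d = 0.321.
The smallest distance is between Sp2 and Sp3.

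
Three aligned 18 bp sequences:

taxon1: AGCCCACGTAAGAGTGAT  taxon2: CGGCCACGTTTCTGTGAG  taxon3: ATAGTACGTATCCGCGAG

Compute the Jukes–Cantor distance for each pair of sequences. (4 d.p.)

d(taxon1,taxon2) = 0.5482, d(taxon1,taxon3) = 0.8240, d(taxon2,taxon3) = 0.6735

taxon1–taxon2: 7/18 sites differ → p ≈ 0.388889, d = −0.75 ln(1 − 0.518519) = 0.548166 ≈ 0.5482.
taxon1–taxon3: 9/18 sites differ → p = 0.5, d = −0.75 ln(1 − 0.666667) = 0.823960 ≈ 0.8240.
taxon2–taxon3: 8/18 sites differ → p ≈ 0.444444, d = −0.75 ln(1 − 0.592592) = 0.673455 ≈ 0.6735.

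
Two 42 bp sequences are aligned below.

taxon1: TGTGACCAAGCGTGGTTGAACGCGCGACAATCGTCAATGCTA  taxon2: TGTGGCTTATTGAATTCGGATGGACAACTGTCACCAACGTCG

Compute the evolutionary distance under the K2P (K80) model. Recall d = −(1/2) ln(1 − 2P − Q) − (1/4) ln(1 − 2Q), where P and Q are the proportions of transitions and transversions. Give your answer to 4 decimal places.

Of 42 sites, 16 differences are transitions and 6 are transversions, so P = 16/42 ≈ 0.380952 and Q = 6/42 ≈ 0.142857.
Under the Kimura two-parameter model, d = −½ ln(1 − 2P − Q) − ¼ ln(1 − 2Q).
1 − 2P − Q = 0.095239, giving −½ ln(0.095239) = 1.175683.
1 − 2Q = 0.714286, giving −¼ ln(0.714286) = 0.084118.
d = 1.175683 + 0.084118 = 1.259801.

1.2598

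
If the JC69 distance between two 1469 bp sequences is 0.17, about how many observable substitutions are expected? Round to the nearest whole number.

223

Invert JC69: p = (3/4)(1 − e^(−4d/3)) = 0.75 × (1 − e^(-0.226667)) = 0.75 × (1 − 0.797186) = 0.152111.
Expected differing sites = pL ≈ 0.152111 × 1469 = 223.451059 ≈ 223.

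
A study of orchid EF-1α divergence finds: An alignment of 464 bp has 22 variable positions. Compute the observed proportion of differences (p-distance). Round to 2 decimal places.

p = 22/464 = 0.047413… ≈ 0.05 (to 2 d.p.).

0.05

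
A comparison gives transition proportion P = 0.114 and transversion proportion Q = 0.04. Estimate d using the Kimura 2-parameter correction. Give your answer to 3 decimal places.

0.177

Under the Kimura two-parameter model, d = −½ ln(1 − 2P − Q) − ¼ ln(1 − 2Q).
1 − 2P − Q = 0.732, giving −½ ln(0.732) = 0.155987.
1 − 2Q = 0.92, giving −¼ ln(0.92) = 0.020845.
d = 0.155987 + 0.020845 = 0.176832.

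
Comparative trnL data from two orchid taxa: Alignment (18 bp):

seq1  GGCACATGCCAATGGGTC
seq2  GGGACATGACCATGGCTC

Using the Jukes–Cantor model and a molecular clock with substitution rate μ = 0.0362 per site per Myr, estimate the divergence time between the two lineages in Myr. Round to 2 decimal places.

3.64

The sequences differ at 4 of 18 sites (3, 9, 11, 16), so p = 4/18 ≈ 0.222222.
d = −(3/4) ln(1 − 4p/3) = −0.75 ln(1 − 0.296296) = −0.75 ln(0.703704)
  = −0.75 × (-0.351397) = 0.263548 substitutions/site.
Under a molecular clock d = 2μt, so t = d/(2μ) = 0.263548 / (2 × 0.0362) = 3.64 Myr.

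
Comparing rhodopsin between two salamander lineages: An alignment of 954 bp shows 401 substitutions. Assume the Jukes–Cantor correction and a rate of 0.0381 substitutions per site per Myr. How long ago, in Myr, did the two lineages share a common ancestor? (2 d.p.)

8.09

p = 401/954 ≈ 0.420335.
d = −(3/4) ln(1 − 4p/3) = −0.75 ln(1 − 0.560447) = −0.75 ln(0.439553)
  = −0.75 × (-0.821997) = 0.616498 substitutions/site.
Under a molecular clock d = 2μt, so t = d/(2μ) = 0.616498 / (2 × 0.0381) = 8.09 Myr.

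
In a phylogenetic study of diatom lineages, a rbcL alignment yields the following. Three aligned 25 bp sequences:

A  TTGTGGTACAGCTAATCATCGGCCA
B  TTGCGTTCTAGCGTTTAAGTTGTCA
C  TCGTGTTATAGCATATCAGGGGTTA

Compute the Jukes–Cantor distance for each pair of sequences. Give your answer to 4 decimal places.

d(A,B) = 0.7662, d(A,C) = 0.4904, d(B,C) = 0.4904

A–B: 12/25 sites differ → p = 0.48, d = −0.75 ln(1 − 0.64) = 0.766238 ≈ 0.7662.
A–C: 9/25 sites differ → p = 0.36, d = −0.75 ln(1 − 0.48) = 0.490445 ≈ 0.4904.
B–C: 9/25 sites differ → p = 0.36, d = −0.75 ln(1 − 0.48) = 0.490445 ≈ 0.4904.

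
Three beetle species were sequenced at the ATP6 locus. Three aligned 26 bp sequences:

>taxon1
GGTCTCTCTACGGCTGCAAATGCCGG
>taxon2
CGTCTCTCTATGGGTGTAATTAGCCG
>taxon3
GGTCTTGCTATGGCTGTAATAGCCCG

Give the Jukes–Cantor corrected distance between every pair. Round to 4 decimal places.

taxon1–taxon2: 8/26 sites differ → p ≈ 0.307692, d = −0.75 ln(1 − 0.410256) = 0.396050 ≈ 0.3961.
taxon1–taxon3: 7/26 sites differ → p ≈ 0.269231, d = −0.75 ln(1 − 0.358975) = 0.333515 ≈ 0.3335.
taxon2–taxon3: 7/26 sites differ → p ≈ 0.269231, d = −0.75 ln(1 − 0.358975) = 0.333515 ≈ 0.3335.

d(taxon1,taxon2) = 0.3961, d(taxon1,taxon3) = 0.3335, d(taxon2,taxon3) = 0.3335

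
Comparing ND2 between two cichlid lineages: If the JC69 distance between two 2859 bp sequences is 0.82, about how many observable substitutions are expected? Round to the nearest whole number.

Invert JC69: p = (3/4)(1 − e^(−4d/3)) = 0.75 × (1 − e^(-1.093333)) = 0.75 × (1 − 0.335098) = 0.498677.
Expected differing sites = pL ≈ 0.498677 × 2859 = 1425.717543 ≈ 1426.

1426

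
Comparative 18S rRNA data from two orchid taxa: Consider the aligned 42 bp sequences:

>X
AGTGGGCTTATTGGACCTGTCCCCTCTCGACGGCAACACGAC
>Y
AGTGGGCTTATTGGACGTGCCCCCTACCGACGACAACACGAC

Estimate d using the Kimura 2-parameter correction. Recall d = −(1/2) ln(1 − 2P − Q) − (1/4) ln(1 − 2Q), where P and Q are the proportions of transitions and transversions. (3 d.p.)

Of 42 sites, 3 differences are transitions and 2 are transversions, so P = 3/42 ≈ 0.071429 and Q = 2/42 ≈ 0.047619.
Under the Kimura two-parameter model, d = −½ ln(1 − 2P − Q) − ¼ ln(1 − 2Q).
1 − 2P − Q = 0.809523, giving −½ ln(0.809523) = 0.105655.
1 − 2Q = 0.904762, giving −¼ ln(0.904762) = 0.025021.
d = 0.105655 + 0.025021 = 0.130676.

0.131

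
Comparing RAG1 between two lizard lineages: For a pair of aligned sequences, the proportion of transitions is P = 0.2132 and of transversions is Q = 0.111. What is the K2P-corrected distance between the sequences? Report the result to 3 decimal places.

0.448

Under the Kimura two-parameter model, d = −½ ln(1 − 2P − Q) − ¼ ln(1 − 2Q).
1 − 2P − Q = 0.4626, giving −½ ln(0.4626) = 0.385446.
1 − 2Q = 0.778, giving −¼ ln(0.778) = 0.062757.
d = 0.385446 + 0.062757 = 0.448203.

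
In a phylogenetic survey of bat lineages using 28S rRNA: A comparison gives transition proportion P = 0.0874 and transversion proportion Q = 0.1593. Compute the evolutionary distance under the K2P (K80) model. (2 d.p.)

Under the Kimura two-parameter model, d = −½ ln(1 − 2P − Q) − ¼ ln(1 − 2Q).
1 − 2P − Q = 0.6659, giving −½ ln(0.6659) = 0.203308.
1 − 2Q = 0.6814, giving −¼ ln(0.6814) = 0.095901.
d = 0.203308 + 0.095901 = 0.299209.

0.30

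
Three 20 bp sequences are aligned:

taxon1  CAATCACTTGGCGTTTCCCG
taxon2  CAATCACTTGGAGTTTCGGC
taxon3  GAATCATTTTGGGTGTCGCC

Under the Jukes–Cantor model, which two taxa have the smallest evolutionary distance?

taxon1–taxon2: 4/20 differ, p = 0.200, d = 0.233.
taxon1–taxon3: 7/20 differ, p = 0.350, d = 0.471.
taxon2–taxon3: 6/20 differ, p = 0.300, d = 0.383.
The smallest distance is between taxon1 and taxon2.

taxon1 and taxon2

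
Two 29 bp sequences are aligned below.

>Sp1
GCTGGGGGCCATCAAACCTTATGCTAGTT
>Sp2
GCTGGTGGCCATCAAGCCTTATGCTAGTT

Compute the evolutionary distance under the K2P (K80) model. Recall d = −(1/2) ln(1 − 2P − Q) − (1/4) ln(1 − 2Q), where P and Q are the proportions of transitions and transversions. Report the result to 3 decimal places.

0.072

Of 29 sites, 1 differences are transitions and 1 are transversions, so P = 1/29 ≈ 0.034483 and Q = 1/29 ≈ 0.034483.
Under the Kimura two-parameter model, d = −½ ln(1 − 2P − Q) − ¼ ln(1 − 2Q).
1 − 2P − Q = 0.896551, giving −½ ln(0.896551) = 0.054600.
1 − 2Q = 0.931034, giving −¼ ln(0.931034) = 0.017865.
d = 0.054600 + 0.017865 = 0.072465.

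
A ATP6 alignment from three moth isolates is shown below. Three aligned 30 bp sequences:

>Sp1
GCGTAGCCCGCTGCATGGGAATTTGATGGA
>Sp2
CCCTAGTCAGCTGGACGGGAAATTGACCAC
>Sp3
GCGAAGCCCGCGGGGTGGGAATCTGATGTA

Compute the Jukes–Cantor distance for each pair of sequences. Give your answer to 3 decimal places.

d(Sp1,Sp2) = 0.503, d(Sp1,Sp3) = 0.233, d(Sp2,Sp3) = 0.730

Sp1–Sp2: 11/30 sites differ → p ≈ 0.366667, d = −0.75 ln(1 − 0.488889) = 0.503376 ≈ 0.503.
Sp1–Sp3: 6/30 sites differ → p = 0.2, d = −0.75 ln(1 − 0.266667) = 0.232617 ≈ 0.233.
Sp2–Sp3: 14/30 sites differ → p ≈ 0.466667, d = −0.75 ln(1 − 0.622223) = 0.730088 ≈ 0.730.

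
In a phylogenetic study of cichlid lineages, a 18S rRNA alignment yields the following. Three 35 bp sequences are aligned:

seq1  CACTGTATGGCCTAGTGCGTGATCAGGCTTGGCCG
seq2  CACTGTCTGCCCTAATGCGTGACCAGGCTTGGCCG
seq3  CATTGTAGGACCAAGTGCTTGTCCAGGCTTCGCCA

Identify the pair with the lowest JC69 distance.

seq1–seq2: 4/35 differ, p = 0.114, d = 0.124.
seq1–seq3: 9/35 differ, p = 0.257, d = 0.315.
seq2–seq3: 10/35 differ, p = 0.286, d = 0.360.
The smallest distance is between seq1 and seq2.

seq1 and seq2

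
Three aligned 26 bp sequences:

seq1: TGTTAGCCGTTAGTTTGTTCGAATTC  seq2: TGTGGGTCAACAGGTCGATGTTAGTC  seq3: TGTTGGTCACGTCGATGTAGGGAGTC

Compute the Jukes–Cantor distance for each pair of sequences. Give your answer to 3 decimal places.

seq1–seq2: 13/26 sites differ → p = 0.5, d = −0.75 ln(1 − 0.666667) = 0.823960 ≈ 0.824.
seq1–seq3: 13/26 sites differ → p = 0.5, d = −0.75 ln(1 − 0.666667) = 0.823960 ≈ 0.824.
seq2–seq3: 11/26 sites differ → p ≈ 0.423077, d = −0.75 ln(1 − 0.564103) = 0.622762 ≈ 0.623.

d(seq1,seq2) = 0.824, d(seq1,seq3) = 0.824, d(seq2,seq3) = 0.623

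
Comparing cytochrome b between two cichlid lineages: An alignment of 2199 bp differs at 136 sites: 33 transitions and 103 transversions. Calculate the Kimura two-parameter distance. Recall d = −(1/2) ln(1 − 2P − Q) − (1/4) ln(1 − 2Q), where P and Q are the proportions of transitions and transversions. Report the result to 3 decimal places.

0.065

P = 33/2199 ≈ 0.015007 and Q = 103/2199 ≈ 0.046839.
Under the Kimura two-parameter model, d = −½ ln(1 − 2P − Q) − ¼ ln(1 − 2Q).
1 − 2P − Q = 0.923147, giving −½ ln(0.923147) = 0.039983.
1 − 2Q = 0.906322, giving −¼ ln(0.906322) = 0.024590.
d = 0.039983 + 0.024590 = 0.064573.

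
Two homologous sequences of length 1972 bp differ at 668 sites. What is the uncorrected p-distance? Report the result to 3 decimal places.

p = 668/1972 = 0.338742… ≈ 0.339 (to 3 d.p.).

0.339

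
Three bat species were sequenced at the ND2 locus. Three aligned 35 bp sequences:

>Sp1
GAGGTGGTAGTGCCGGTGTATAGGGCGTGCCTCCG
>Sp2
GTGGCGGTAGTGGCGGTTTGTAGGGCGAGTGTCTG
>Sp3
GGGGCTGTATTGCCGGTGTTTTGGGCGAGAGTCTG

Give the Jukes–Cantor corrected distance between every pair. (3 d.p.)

Sp1–Sp2: 9/35 sites differ → p ≈ 0.257143, d = −0.75 ln(1 − 0.342857) = 0.314890 ≈ 0.315.
Sp1–Sp3: 10/35 sites differ → p ≈ 0.285714, d = −0.75 ln(1 − 0.380952) = 0.359679 ≈ 0.360.
Sp2–Sp3: 8/35 sites differ → p ≈ 0.228571, d = −0.75 ln(1 − 0.304761) = 0.272625 ≈ 0.273.

d(Sp1,Sp2) = 0.315, d(Sp1,Sp3) = 0.360, d(Sp2,Sp3) = 0.273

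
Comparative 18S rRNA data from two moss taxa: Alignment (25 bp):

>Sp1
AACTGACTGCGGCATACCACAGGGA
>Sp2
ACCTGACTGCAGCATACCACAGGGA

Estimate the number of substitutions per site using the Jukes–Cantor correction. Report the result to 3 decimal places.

The sequences differ at 2 of 25 sites (2, 11), so p = 2/25 = 0.08.
d = −(3/4) ln(1 − 4p/3) = −0.75 ln(1 − 0.106667) = −0.75 ln(0.893333)
  = −0.75 × (-0.112796) = 0.084597 substitutions/site.

0.085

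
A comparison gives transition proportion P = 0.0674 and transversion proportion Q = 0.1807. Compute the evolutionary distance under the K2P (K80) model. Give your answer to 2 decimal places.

0.30

Under the Kimura two-parameter model, d = −½ ln(1 − 2P − Q) − ¼ ln(1 − 2Q).
1 − 2P − Q = 0.6845, giving −½ ln(0.6845) = 0.189533.
1 − 2Q = 0.6386, giving −¼ ln(0.6386) = 0.112119.
d = 0.189533 + 0.112119 = 0.301652.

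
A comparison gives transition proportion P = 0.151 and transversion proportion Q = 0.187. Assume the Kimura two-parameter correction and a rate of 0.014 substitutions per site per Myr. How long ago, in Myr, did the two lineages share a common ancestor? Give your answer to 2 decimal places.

Under the Kimura two-parameter model, d = −½ ln(1 − 2P − Q) − ¼ ln(1 − 2Q).
1 − 2P − Q = 0.511, giving −½ ln(0.511) = 0.335693.
1 − 2Q = 0.626, giving −¼ ln(0.626) = 0.117101.
d = 0.335693 + 0.117101 = 0.452794.
Under a molecular clock d = 2μt, so t = d/(2μ) = 0.452794 / (2 × 0.014) = 16.17 Myr.

16.17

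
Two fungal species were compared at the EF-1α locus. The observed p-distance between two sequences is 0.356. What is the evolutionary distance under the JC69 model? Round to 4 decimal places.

d = −(3/4) ln(1 − 4p/3) = −0.75 ln(1 − 0.474667) = −0.75 ln(0.525333)
  = −0.75 × (-0.643723) = 0.482792 substitutions/site.

0.4828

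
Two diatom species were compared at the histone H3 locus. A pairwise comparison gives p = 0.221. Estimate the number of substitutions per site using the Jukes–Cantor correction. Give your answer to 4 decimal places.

0.2618

d = −(3/4) ln(1 − 4p/3) = −0.75 ln(1 − 0.294667) = −0.75 ln(0.705333)
  = −0.75 × (-0.349085) = 0.261814 substitutions/site.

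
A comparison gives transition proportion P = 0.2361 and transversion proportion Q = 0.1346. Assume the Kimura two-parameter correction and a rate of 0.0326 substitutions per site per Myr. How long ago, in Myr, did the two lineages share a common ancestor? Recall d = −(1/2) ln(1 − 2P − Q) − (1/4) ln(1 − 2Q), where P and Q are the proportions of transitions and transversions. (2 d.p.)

Under the Kimura two-parameter model, d = −½ ln(1 − 2P − Q) − ¼ ln(1 − 2Q).
1 − 2P − Q = 0.3932, giving −½ ln(0.3932) = 0.466718.
1 − 2Q = 0.7308, giving −¼ ln(0.7308) = 0.078404.
d = 0.466718 + 0.078404 = 0.545122.
Under a molecular clock d = 2μt, so t = d/(2μ) = 0.545122 / (2 × 0.0326) = 8.36 Myr.

8.36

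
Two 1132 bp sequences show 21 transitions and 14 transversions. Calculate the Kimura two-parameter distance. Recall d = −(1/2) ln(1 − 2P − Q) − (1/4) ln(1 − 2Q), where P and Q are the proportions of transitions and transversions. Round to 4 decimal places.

0.0316

P = 21/1132 ≈ 0.018551 and Q = 14/1132 ≈ 0.012367.
Under the Kimura two-parameter model, d = −½ ln(1 − 2P − Q) − ¼ ln(1 − 2Q).
1 − 2P − Q = 0.950531, giving −½ ln(0.950531) = 0.025367.
1 − 2Q = 0.975266, giving −¼ ln(0.975266) = 0.006261.
d = 0.025367 + 0.006261 = 0.031628.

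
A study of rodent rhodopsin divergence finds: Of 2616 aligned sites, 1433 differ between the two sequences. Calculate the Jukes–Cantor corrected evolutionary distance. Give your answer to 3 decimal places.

p = 1433/2616 ≈ 0.547783.
d = −(3/4) ln(1 − 4p/3) = −0.75 ln(1 − 0.730377) = −0.75 ln(0.269623)
  = −0.75 × (-1.310731) = 0.983048 substitutions/site.

0.983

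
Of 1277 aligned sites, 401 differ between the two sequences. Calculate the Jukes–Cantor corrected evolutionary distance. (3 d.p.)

0.407

p = 401/1277 ≈ 0.314017.
d = −(3/4) ln(1 − 4p/3) = −0.75 ln(1 − 0.418689) = −0.75 ln(0.581311)
  = −0.75 × (-0.542469) = 0.406852 substitutions/site.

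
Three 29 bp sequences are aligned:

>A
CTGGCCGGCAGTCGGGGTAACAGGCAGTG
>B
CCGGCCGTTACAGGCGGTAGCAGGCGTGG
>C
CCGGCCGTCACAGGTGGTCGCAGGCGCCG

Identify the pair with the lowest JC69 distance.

A–B: 11/29 differ, p = 0.379, d = 0.529.
A–C: 11/29 differ, p = 0.379, d = 0.529.
B–C: 5/29 differ, p = 0.172, d = 0.196.
The smallest distance is between B and C.

B and C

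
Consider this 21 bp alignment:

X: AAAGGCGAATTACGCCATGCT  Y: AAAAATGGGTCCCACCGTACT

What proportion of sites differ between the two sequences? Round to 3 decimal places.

0.476

The sequences differ at 10 of 21 positions (sites 4, 5, 6, 8, 9, 11, 12, 14, 17, 19).
p = 10/21 = 0.476190… ≈ 0.476 (to 3 d.p.).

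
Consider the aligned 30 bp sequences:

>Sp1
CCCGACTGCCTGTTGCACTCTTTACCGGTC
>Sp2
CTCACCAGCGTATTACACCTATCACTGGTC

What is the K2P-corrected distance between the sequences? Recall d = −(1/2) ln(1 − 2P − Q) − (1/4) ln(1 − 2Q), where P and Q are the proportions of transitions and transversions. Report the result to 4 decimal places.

Of 30 sites, 8 differences are transitions and 4 are transversions, so P = 8/30 ≈ 0.266667 and Q = 4/30 ≈ 0.133333.
Under the Kimura two-parameter model, d = −½ ln(1 − 2P − Q) − ¼ ln(1 − 2Q).
1 − 2P − Q = 0.333333, giving −½ ln(0.333333) = 0.549307.
1 − 2Q = 0.733334, giving −¼ ln(0.733334) = 0.077539.
d = 0.549307 + 0.077539 = 0.626846.

0.6268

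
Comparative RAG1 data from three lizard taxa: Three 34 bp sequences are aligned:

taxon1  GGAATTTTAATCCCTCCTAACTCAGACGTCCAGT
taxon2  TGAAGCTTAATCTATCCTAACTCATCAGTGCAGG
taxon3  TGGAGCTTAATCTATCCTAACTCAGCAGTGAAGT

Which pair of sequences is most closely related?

taxon1–taxon2: 10/34 differ, p = 0.294, d = 0.373.
taxon1–taxon3: 10/34 differ, p = 0.294, d = 0.373.
taxon2–taxon3: 4/34 differ, p = 0.118, d = 0.128.
The smallest distance is between taxon2 and taxon3.

taxon2 and taxon3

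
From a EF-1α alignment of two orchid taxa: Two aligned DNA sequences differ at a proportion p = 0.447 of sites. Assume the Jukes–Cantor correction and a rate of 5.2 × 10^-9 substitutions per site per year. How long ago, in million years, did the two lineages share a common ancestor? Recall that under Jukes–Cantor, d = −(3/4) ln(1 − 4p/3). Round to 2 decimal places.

65.36

d = −(3/4) ln(1 − 4p/3) = −0.75 ln(1 − 0.596) = −0.75 ln(0.404)
  = −0.75 × (-0.906340) = 0.679755 substitutions/site.
Under a molecular clock d = 2μt, so t = d/(2μ) = 0.679755 / (2 × 5.2 × 10^-9) = 65.36 million years.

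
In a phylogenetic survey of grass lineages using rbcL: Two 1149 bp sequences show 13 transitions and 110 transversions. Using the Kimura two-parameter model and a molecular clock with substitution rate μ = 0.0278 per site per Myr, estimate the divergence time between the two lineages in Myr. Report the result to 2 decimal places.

P = 13/1149 ≈ 0.011314 and Q = 110/1149 ≈ 0.095735.
Under the Kimura two-parameter model, d = −½ ln(1 − 2P − Q) − ¼ ln(1 − 2Q).
1 − 2P − Q = 0.881637, giving −½ ln(0.881637) = 0.062987.
1 − 2Q = 0.80853, giving −¼ ln(0.80853) = 0.053134.
d = 0.062987 + 0.053134 = 0.116121.
Under a molecular clock d = 2μt, so t = d/(2μ) = 0.116121 / (2 × 0.0278) = 2.09 Myr.

2.09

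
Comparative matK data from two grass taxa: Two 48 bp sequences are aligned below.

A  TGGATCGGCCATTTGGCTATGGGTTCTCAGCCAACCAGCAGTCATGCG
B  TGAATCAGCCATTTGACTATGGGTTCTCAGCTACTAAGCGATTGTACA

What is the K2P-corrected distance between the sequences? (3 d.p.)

Of 48 sites, 11 differences are transitions and 2 are transversions, so P = 11/48 ≈ 0.229167 and Q = 2/48 ≈ 0.041667.
Under the Kimura two-parameter model, d = −½ ln(1 − 2P − Q) − ¼ ln(1 − 2Q).
1 − 2P − Q = 0.499999, giving −½ ln(0.499999) = 0.346575.
1 − 2Q = 0.916666, giving −¼ ln(0.916666) = 0.021753.
d = 0.346575 + 0.021753 = 0.368328.

0.368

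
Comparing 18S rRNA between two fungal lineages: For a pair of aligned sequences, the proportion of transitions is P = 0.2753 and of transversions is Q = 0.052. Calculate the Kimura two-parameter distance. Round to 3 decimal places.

0.489

Under the Kimura two-parameter model, d = −½ ln(1 − 2P − Q) − ¼ ln(1 − 2Q).
1 − 2P − Q = 0.3974, giving −½ ln(0.3974) = 0.461406.
1 − 2Q = 0.896, giving −¼ ln(0.896) = 0.027454.
d = 0.461406 + 0.027454 = 0.488860.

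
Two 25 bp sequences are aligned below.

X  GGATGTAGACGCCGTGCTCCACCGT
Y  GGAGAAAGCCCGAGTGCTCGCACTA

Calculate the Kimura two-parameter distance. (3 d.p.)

0.897

Of 25 sites, 1 differences are transitions and 11 are transversions, so P = 1/25 = 0.04 and Q = 11/25 = 0.44.
Under the Kimura two-parameter model, d = −½ ln(1 − 2P − Q) − ¼ ln(1 − 2Q).
1 − 2P − Q = 0.48, giving −½ ln(0.48) = 0.366985.
1 − 2Q = 0.12, giving −¼ ln(0.12) = 0.530066.
d = 0.366985 + 0.530066 = 0.897051.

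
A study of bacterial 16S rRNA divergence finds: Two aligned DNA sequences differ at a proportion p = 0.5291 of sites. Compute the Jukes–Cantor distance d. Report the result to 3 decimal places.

0.917

d = −(3/4) ln(1 − 4p/3) = −0.75 ln(1 − 0.705467) = −0.75 ln(0.294533)
  = −0.75 × (-1.222364) = 0.916773 substitutions/site.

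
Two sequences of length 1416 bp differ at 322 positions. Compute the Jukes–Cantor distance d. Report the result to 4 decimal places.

0.2709

p = 322/1416 ≈ 0.227401.
d = −(3/4) ln(1 − 4p/3) = −0.75 ln(1 − 0.303201) = −0.75 ln(0.696799)
  = −0.75 × (-0.361258) = 0.270944 substitutions/site.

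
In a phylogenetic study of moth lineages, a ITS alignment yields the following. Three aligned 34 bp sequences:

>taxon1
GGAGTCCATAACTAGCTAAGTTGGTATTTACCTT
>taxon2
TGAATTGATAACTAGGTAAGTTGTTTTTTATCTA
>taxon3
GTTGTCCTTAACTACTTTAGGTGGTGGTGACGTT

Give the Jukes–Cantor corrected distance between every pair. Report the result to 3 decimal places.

d(taxon1,taxon2) = 0.326, d(taxon1,taxon3) = 0.423, d(taxon2,taxon3) = 0.918

taxon1–taxon2: 9/34 sites differ → p ≈ 0.264706, d = −0.75 ln(1 − 0.352941) = 0.326488 ≈ 0.326.
taxon1–taxon3: 11/34 sites differ → p ≈ 0.323529, d = −0.75 ln(1 − 0.431372) = 0.423397 ≈ 0.423.
taxon2–taxon3: 18/34 sites differ → p ≈ 0.529412, d = −0.75 ln(1 − 0.705883) = 0.917833 ≈ 0.918.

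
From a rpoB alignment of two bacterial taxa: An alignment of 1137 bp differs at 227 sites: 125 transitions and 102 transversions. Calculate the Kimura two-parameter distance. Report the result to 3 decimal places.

0.235

P = 125/1137 ≈ 0.109938 and Q = 102/1137 ≈ 0.08971.
Under the Kimura two-parameter model, d = −½ ln(1 − 2P − Q) − ¼ ln(1 − 2Q).
1 − 2P − Q = 0.690414, giving −½ ln(0.690414) = 0.185232.
1 − 2Q = 0.82058, giving −¼ ln(0.82058) = 0.049436.
d = 0.185232 + 0.049436 = 0.234668.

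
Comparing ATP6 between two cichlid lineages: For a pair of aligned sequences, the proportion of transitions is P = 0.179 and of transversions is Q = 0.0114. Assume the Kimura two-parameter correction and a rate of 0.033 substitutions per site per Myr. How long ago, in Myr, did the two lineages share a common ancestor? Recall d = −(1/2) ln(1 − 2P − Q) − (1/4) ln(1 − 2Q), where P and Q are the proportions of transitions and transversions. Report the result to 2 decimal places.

3.58

Under the Kimura two-parameter model, d = −½ ln(1 − 2P − Q) − ¼ ln(1 − 2Q).
1 − 2P − Q = 0.6306, giving −½ ln(0.6306) = 0.230542.
1 − 2Q = 0.9772, giving −¼ ln(0.9772) = 0.005766.
d = 0.230542 + 0.005766 = 0.236308.
Under a molecular clock d = 2μt, so t = d/(2μ) = 0.236308 / (2 × 0.033) = 3.58 Myr.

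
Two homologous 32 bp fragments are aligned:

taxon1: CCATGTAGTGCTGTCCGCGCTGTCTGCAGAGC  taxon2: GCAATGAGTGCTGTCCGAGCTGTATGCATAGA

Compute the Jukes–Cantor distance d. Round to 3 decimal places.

The sequences differ at 8 of 32 sites (1, 4, 5, 6, 18, 24, 29, 32), so p = 8/32 = 0.25.
d = −(3/4) ln(1 − 4p/3) = −0.75 ln(1 − 0.333333) = −0.75 ln(0.666667)
  = −0.75 × (-0.405465) = 0.304099 substitutions/site.

0.304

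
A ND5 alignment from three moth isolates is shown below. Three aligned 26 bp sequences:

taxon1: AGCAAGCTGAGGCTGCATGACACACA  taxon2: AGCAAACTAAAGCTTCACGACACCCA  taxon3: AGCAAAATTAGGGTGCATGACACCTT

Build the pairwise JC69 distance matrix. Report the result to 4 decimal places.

taxon1–taxon2: 6/26 sites differ → p ≈ 0.230769, d = −0.75 ln(1 − 0.307692) = 0.275793 ≈ 0.2758.
taxon1–taxon3: 7/26 sites differ → p ≈ 0.269231, d = −0.75 ln(1 − 0.358975) = 0.333515 ≈ 0.3335.
taxon2–taxon3: 8/26 sites differ → p ≈ 0.307692, d = −0.75 ln(1 − 0.410256) = 0.396050 ≈ 0.3961.

d(taxon1,taxon2) = 0.2758, d(taxon1,taxon3) = 0.3335, d(taxon2,taxon3) = 0.3961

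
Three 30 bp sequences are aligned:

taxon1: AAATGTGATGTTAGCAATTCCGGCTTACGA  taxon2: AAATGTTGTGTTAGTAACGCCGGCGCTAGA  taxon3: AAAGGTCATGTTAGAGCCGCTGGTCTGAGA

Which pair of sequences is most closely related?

taxon1–taxon2: 9/30 differ, p = 0.300, d = 0.383.
taxon1–taxon3: 12/30 differ, p = 0.400, d = 0.572.
taxon2–taxon3: 11/30 differ, p = 0.367, d = 0.503.
The smallest distance is between taxon1 and taxon2.

taxon1 and taxon2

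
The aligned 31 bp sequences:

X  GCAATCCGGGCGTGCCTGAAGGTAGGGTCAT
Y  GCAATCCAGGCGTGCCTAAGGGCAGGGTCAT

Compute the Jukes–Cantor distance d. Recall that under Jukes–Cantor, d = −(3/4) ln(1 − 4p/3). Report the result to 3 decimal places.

The sequences differ at 4 of 31 sites (8, 18, 20, 23), so p = 4/31 ≈ 0.129032.
d = −(3/4) ln(1 − 4p/3) = −0.75 ln(1 − 0.172043) = −0.75 ln(0.827957)
  = −0.75 × (-0.188794) = 0.141596 substitutions/site.

0.142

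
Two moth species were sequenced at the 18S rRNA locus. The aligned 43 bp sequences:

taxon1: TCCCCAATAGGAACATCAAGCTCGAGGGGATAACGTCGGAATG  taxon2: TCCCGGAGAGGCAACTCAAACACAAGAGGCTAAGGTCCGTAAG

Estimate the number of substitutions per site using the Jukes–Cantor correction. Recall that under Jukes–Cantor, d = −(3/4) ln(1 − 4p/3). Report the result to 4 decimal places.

The sequences differ at 15 of 43 sites, so p = 15/43 ≈ 0.348837.
d = −(3/4) ln(1 − 4p/3) = −0.75 ln(1 − 0.465116) = −0.75 ln(0.534884)
  = −0.75 × (-0.625705) = 0.469279 substitutions/site.

0.4693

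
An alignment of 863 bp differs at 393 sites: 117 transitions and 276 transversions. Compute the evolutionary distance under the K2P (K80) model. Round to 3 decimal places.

0.702

P = 117/863 ≈ 0.135574 and Q = 276/863 ≈ 0.319815.
Under the Kimura two-parameter model, d = −½ ln(1 − 2P − Q) − ¼ ln(1 − 2Q).
1 − 2P − Q = 0.409037, giving −½ ln(0.409037) = 0.446975.
1 − 2Q = 0.36037, giving −¼ ln(0.36037) = 0.255156.
d = 0.446975 + 0.255156 = 0.702131.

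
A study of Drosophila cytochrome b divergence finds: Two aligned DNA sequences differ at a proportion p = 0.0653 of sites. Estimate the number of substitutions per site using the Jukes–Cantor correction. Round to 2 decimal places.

d = −(3/4) ln(1 − 4p/3) = −0.75 ln(1 − 0.087067) = −0.75 ln(0.912933)
  = −0.75 × (-0.091093) = 0.068320 substitutions/site.

0.07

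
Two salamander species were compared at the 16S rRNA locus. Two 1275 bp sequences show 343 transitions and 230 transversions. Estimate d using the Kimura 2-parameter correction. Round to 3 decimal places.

P = 343/1275 ≈ 0.26902 and Q = 230/1275 ≈ 0.180392.
Under the Kimura two-parameter model, d = −½ ln(1 − 2P − Q) − ¼ ln(1 − 2Q).
1 − 2P − Q = 0.281568, giving −½ ln(0.281568) = 0.633691.
1 − 2Q = 0.639216, giving −¼ ln(0.639216) = 0.111878.
d = 0.633691 + 0.111878 = 0.745569.

0.746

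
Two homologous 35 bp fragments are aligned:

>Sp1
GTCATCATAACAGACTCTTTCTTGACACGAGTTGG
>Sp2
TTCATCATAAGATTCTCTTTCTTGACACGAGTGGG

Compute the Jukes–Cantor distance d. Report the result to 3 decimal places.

The sequences differ at 5 of 35 sites (1, 11, 13, 14, 33), so p = 5/35 ≈ 0.142857.
d = −(3/4) ln(1 − 4p/3) = −0.75 ln(1 − 0.190476) = −0.75 ln(0.809524)
  = −0.75 × (-0.211309) = 0.158482 substitutions/site.

0.158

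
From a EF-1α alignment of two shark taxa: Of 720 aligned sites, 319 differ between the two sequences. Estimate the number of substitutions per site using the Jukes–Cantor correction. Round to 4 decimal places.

p = 319/720 ≈ 0.443056.
d = −(3/4) ln(1 − 4p/3) = −0.75 ln(1 − 0.590741) = −0.75 ln(0.409259)
  = −0.75 × (-0.893407) = 0.670055 substitutions/site.

0.6701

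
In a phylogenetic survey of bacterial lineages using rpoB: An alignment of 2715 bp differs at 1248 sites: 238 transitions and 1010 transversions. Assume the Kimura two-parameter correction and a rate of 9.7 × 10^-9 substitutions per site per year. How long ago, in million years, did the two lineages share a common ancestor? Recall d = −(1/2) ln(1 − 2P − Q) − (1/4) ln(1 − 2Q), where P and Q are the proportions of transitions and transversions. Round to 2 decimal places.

P = 238/2715 ≈ 0.087661 and Q = 1010/2715 ≈ 0.372007.
Under the Kimura two-parameter model, d = −½ ln(1 − 2P − Q) − ¼ ln(1 − 2Q).
1 − 2P − Q = 0.452671, giving −½ ln(0.452671) = 0.396295.
1 − 2Q = 0.255986, giving −¼ ln(0.255986) = 0.340658.
d = 0.396295 + 0.340658 = 0.736953.
Under a molecular clock d = 2μt, so t = d/(2μ) = 0.736953 / (2 × 9.7 × 10^-9) = 37.99 million years.

37.99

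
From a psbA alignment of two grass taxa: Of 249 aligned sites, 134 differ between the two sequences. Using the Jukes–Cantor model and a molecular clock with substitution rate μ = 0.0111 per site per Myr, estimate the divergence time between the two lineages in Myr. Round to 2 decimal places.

p = 134/249 ≈ 0.538153.
d = −(3/4) ln(1 − 4p/3) = −0.75 ln(1 − 0.717537) = −0.75 ln(0.282463)
  = −0.75 × (-1.264208) = 0.948156 substitutions/site.
Under a molecular clock d = 2μt, so t = d/(2μ) = 0.948156 / (2 × 0.0111) = 42.71 Myr.

42.71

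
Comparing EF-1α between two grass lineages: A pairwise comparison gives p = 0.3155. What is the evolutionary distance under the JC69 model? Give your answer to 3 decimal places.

0.409

d = −(3/4) ln(1 − 4p/3) = −0.75 ln(1 − 0.420667) = −0.75 ln(0.579333)
  = −0.75 × (-0.545878) = 0.409409 substitutions/site.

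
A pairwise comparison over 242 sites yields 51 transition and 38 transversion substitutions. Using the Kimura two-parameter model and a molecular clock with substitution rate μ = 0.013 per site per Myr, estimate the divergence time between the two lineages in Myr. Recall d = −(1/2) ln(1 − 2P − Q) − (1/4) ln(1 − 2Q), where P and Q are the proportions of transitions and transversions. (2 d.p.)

P = 51/242 ≈ 0.210744 and Q = 38/242 ≈ 0.157025.
Under the Kimura two-parameter model, d = −½ ln(1 − 2P − Q) − ¼ ln(1 − 2Q).
1 − 2P − Q = 0.421487, giving −½ ln(0.421487) = 0.431983.
1 − 2Q = 0.68595, giving −¼ ln(0.68595) = 0.094238.
d = 0.431983 + 0.094238 = 0.526221.
Under a molecular clock d = 2μt, so t = d/(2μ) = 0.526221 / (2 × 0.013) = 20.24 Myr.

20.24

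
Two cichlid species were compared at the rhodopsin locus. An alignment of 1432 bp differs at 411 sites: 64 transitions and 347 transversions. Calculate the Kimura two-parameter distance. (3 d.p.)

P = 64/1432 ≈ 0.044693 and Q = 347/1432 ≈ 0.242318.
Under the Kimura two-parameter model, d = −½ ln(1 − 2P − Q) − ¼ ln(1 − 2Q).
1 − 2P − Q = 0.668296, giving −½ ln(0.668296) = 0.201512.
1 − 2Q = 0.515364, giving −¼ ln(0.515364) = 0.165720.
d = 0.201512 + 0.165720 = 0.367232.

0.367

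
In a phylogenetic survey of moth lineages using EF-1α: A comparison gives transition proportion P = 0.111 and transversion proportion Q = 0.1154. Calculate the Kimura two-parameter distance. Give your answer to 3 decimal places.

Under the Kimura two-parameter model, d = −½ ln(1 − 2P − Q) − ¼ ln(1 − 2Q).
1 − 2P − Q = 0.6626, giving −½ ln(0.6626) = 0.205792.
1 − 2Q = 0.7692, giving −¼ ln(0.7692) = 0.065601.
d = 0.205792 + 0.065601 = 0.271393.

0.271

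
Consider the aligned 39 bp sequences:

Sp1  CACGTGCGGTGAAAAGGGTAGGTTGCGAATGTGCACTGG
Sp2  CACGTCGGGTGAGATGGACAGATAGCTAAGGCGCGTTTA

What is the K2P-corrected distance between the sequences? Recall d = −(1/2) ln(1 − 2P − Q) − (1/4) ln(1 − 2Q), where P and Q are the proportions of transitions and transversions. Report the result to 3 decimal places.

0.557

Of 39 sites, 8 differences are transitions and 7 are transversions, so P = 8/39 ≈ 0.205128 and Q = 7/39 ≈ 0.179487.
Under the Kimura two-parameter model, d = −½ ln(1 − 2P − Q) − ¼ ln(1 − 2Q).
1 − 2P − Q = 0.410257, giving −½ ln(0.410257) = 0.445486.
1 − 2Q = 0.641026, giving −¼ ln(0.641026) = 0.111171.
d = 0.445486 + 0.111171 = 0.556657.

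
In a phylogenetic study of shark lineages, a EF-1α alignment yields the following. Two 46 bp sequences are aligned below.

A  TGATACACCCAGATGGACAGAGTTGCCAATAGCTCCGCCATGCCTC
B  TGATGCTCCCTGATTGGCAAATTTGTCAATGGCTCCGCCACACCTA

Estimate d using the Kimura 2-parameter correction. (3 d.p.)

0.328

Of 46 sites, 7 differences are transitions and 5 are transversions, so P = 7/46 ≈ 0.152174 and Q = 5/46 ≈ 0.108696.
Under the Kimura two-parameter model, d = −½ ln(1 − 2P − Q) − ¼ ln(1 − 2Q).
1 − 2P − Q = 0.586956, giving −½ ln(0.586956) = 0.266403.
1 − 2Q = 0.782608, giving −¼ ln(0.782608) = 0.061281.
d = 0.266403 + 0.061281 = 0.327684.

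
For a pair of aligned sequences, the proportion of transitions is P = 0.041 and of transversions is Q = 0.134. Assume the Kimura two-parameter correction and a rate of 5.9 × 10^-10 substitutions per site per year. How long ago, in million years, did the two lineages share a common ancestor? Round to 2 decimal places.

Under the Kimura two-parameter model, d = −½ ln(1 − 2P − Q) − ¼ ln(1 − 2Q).
1 − 2P − Q = 0.784, giving −½ ln(0.784) = 0.121673.
1 − 2Q = 0.732, giving −¼ ln(0.732) = 0.077994.
d = 0.121673 + 0.077994 = 0.199667.
Under a molecular clock d = 2μt, so t = d/(2μ) = 0.199667 / (2 × 5.9 × 10^-10) = 169.21 million years.

169.21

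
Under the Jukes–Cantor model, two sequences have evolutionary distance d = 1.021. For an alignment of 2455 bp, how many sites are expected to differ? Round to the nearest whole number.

Invert JC69: p = (3/4)(1 − e^(−4d/3)) = 0.75 × (1 − e^(-1.361333)) = 0.75 × (1 − 0.256319) = 0.557761.
Expected differing sites = pL ≈ 0.557761 × 2455 = 1369.303255 ≈ 1369.

1369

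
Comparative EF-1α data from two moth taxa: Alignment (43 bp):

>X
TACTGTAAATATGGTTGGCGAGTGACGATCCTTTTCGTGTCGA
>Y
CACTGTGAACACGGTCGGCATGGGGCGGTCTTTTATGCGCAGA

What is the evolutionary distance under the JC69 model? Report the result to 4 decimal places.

The sequences differ at 16 of 43 sites, so p = 16/43 ≈ 0.372093.
d = −(3/4) ln(1 − 4p/3) = −0.75 ln(1 − 0.496124) = −0.75 ln(0.503876)
  = −0.75 × (-0.685425) = 0.514069 substitutions/site.

0.5141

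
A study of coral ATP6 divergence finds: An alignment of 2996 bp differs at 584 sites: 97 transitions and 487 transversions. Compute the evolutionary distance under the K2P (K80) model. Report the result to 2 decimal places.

P = 97/2996 ≈ 0.032377 and Q = 487/2996 ≈ 0.16255.
Under the Kimura two-parameter model, d = −½ ln(1 − 2P − Q) − ¼ ln(1 − 2Q).
1 − 2P − Q = 0.772696, giving −½ ln(0.772696) = 0.128935.
1 − 2Q = 0.6749, giving −¼ ln(0.6749) = 0.098298.
d = 0.128935 + 0.098298 = 0.227233.

0.23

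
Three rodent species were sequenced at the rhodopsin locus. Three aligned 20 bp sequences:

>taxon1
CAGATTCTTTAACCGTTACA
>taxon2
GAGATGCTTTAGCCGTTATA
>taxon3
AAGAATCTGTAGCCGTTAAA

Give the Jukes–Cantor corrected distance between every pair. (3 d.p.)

taxon1–taxon2: 4/20 sites differ → p = 0.2, d = −0.75 ln(1 − 0.266667) = 0.232617 ≈ 0.233.
taxon1–taxon3: 5/20 sites differ → p = 0.25, d = −0.75 ln(1 − 0.333333) = 0.304098 ≈ 0.304.
taxon2–taxon3: 5/20 sites differ → p = 0.25, d = −0.75 ln(1 − 0.333333) = 0.304098 ≈ 0.304.

d(taxon1,taxon2) = 0.233, d(taxon1,taxon3) = 0.304, d(taxon2,taxon3) = 0.304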